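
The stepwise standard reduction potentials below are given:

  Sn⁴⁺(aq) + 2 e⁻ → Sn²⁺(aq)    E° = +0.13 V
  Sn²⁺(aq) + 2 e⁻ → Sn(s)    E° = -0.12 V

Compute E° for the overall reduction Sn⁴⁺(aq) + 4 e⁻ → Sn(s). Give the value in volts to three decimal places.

+0.005 V

Standard free energies of sequential steps add: ΔG°₃ = ΔG°₁ + ΔG°₂, so n₃E°₃ = n₁E°₁ + n₂E°₂.
E°₃ = (2×+0.13 + 2×-0.12) / 4 = (+0.020) / 4 = +0.005 V.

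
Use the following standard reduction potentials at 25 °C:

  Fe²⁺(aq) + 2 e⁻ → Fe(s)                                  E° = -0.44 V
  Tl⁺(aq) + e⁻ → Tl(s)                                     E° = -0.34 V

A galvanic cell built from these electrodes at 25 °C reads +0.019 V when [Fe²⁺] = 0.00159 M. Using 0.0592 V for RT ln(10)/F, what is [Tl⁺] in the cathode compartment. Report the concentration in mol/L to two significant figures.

0.0017 M

Tl⁺/Tl is the cathode, Fe²⁺/Fe the anode: E°cell = +0.10 V, n = 2.
Overall reaction: 2 Tl⁺(aq) + Fe(s) → 2 Tl(s) + Fe²⁺(aq); Q = [Fe²⁺]^1/[Tl⁺]^2.
From E = E° − (0.0592/n) log Q: log Q = (E° − E)·n/0.0592 = (+0.10 − (+0.019))·2/0.0592 = 2.7365.
So 2·log[Tl⁺] = 1·log(0.00159) − log Q = -2.7986 − (2.7365) = -5.5351; log[Tl⁺] = -5.5351 / 2 = -2.7675; [Tl⁺] = 10^(-2.7675) ≈ 0.0017 M.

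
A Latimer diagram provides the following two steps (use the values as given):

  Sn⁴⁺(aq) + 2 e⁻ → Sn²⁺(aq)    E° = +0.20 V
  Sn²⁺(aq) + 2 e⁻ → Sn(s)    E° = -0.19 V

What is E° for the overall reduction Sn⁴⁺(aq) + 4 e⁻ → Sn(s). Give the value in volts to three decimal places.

Adding the free-energy changes (−nFE°) of the two steps gives −n₃FE°₃ = −n₁FE°₁ − n₂FE°₂.
E°₃ = (2×+0.20 + 2×-0.19) / 4 = (+0.020) / 4 = +0.005 V.

+0.005 V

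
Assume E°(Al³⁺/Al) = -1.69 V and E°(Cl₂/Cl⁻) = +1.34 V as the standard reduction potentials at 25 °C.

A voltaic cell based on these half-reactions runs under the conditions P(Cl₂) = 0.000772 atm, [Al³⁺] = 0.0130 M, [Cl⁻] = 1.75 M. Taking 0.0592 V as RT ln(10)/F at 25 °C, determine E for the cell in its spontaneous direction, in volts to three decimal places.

Cl₂/Cl⁻ is the cathode (higher E°), Al³⁺/Al the anode: E°cell = +1.34 − (-1.69) = +3.03 V, n = 6.
Overall: 3 Cl₂(g) + 2 Al(s) → 6 Cl⁻(aq) + 2 Al³⁺(aq)
Q = [Cl⁻]^6·[Al³⁺]^2 / (P(Cl₂)^3); log Q = 7.023.
E = E° − (0.0592/n) log Q = +3.03 − (0.0592/6)(7.023) = +2.961 V.

+2.961 V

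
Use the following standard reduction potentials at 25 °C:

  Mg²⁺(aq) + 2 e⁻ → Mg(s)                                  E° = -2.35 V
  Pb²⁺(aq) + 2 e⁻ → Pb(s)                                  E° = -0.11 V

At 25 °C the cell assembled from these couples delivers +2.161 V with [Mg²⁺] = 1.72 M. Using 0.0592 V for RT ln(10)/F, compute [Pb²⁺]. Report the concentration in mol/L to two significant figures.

0.0037 M

Pb²⁺/Pb is the cathode, Mg²⁺/Mg the anode: E°cell = +2.24 V, n = 2.
Overall reaction: Pb²⁺(aq) + Mg(s) → Pb(s) + Mg²⁺(aq); Q = [Mg²⁺]^1/[Pb²⁺]^1.
From E = E° − (0.0592/n) log Q: log Q = (E° − E)·n/0.0592 = (+2.24 − (+2.161))·2/0.0592 = 2.6689.
So 1·log[Pb²⁺] = 1·log(1.72) − log Q = 0.2355 − (2.6689) = -2.4334; [Pb²⁺] = 10^(-2.4334) ≈ 0.0037 M.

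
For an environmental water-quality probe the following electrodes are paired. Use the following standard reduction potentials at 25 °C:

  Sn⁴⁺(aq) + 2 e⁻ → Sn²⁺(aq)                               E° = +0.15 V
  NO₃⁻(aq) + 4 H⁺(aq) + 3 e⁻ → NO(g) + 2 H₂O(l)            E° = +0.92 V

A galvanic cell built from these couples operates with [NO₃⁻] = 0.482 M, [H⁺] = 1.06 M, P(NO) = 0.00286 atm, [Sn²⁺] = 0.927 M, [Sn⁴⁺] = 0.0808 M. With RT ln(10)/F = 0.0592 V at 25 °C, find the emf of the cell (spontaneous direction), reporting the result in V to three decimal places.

NO₃⁻/NO is the cathode (higher E°), Sn⁴⁺/Sn²⁺ the anode: E°cell = +0.92 − (+0.15) = +0.77 V, n = 6.
Overall: 2 NO₃⁻(aq) + 8 H⁺(aq) + 3 Sn²⁺(aq) → 2 NO(g) + 4 H₂O(l) + 3 Sn⁴⁺(aq)
Q = P(NO)^2·[Sn⁴⁺]^3 / ([NO₃⁻]^2·[H⁺]^8·[Sn²⁺]^3); log Q = -7.835.
E = E° − (0.0592/n) log Q = +0.77 − (0.0592/6)(-7.835) = +0.847 V.

+0.847 V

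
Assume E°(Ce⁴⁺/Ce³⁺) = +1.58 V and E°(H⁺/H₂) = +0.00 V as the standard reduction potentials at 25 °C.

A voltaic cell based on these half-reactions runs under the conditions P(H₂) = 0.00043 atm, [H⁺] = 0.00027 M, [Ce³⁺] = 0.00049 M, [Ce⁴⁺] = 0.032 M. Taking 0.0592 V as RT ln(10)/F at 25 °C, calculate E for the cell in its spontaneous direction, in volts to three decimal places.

Ce⁴⁺/Ce³⁺ is the cathode (higher E°), H⁺/H₂ the anode: E°cell = +1.58 − (+0.00) = +1.58 V, n = 2.
Overall: 2 Ce⁴⁺(aq) + H₂(g) → 2 Ce³⁺(aq) + 2 H⁺(aq)
Q = [Ce³⁺]^2·[H⁺]^2 / ([Ce⁴⁺]^2·P(H₂)); log Q = -7.401.
E = E° − (0.0592/n) log Q = +1.58 − (0.0592/2)(-7.401) = +1.799 V.

+1.799 V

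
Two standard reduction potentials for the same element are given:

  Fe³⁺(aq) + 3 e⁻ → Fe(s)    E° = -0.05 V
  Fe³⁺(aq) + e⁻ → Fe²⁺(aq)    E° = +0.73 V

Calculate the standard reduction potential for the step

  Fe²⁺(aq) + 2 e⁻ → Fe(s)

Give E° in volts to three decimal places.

-0.440 V

Sequential free energies add, so n₃E°₃ = n₁E°₁ + n₂E°₂.
With n₃ = 3, and the known step contributing 1×(+0.73) V, the unknown satisfies 2·E° = 3×(-0.05) − 1×(+0.73) = -0.880.
E° = -0.880 / 2 = -0.440 V.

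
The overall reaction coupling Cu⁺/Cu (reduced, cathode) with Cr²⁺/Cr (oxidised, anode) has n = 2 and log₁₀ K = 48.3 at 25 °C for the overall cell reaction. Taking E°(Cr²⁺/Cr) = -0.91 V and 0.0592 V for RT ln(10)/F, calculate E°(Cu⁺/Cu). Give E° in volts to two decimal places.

+0.52 V

E°cell = (0.0592/n)·log K = (0.0592/2)(48.3) = +1.430 V.
Since Cu⁺/Cu is the cathode and Cr²⁺/Cr the anode, E°cell = E°(Cu⁺/Cu) − E°(Cr²⁺/Cr).
So E°(Cu⁺/Cu) = E°cell + E°(Cr²⁺/Cr) = +1.430 + (-0.91) = +0.52 V.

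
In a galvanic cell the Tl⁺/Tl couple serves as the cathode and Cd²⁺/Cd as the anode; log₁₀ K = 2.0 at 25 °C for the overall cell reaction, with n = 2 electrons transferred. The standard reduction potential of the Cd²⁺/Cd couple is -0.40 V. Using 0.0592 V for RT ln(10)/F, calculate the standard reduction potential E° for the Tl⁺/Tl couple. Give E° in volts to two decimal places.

-0.34 V

E°cell = (0.0592/n)·log K = (0.0592/2)(2.0) = +0.059 V.
Since Tl⁺/Tl is the cathode and Cd²⁺/Cd the anode, E°cell = E°(Tl⁺/Tl) − E°(Cd²⁺/Cd).
So E°(Tl⁺/Tl) = E°cell + E°(Cd²⁺/Cd) = +0.059 + (-0.40) = -0.34 V.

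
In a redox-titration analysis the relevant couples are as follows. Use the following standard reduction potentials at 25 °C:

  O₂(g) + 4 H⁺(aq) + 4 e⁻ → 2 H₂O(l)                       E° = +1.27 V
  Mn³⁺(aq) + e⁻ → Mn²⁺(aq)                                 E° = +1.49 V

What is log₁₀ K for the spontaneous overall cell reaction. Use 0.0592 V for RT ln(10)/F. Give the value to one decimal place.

Cathode: Mn³⁺/Mn²⁺; anode: O₂/H₂O. E°cell = +0.22 V, n = 4.
log K = nE°cell / 0.0592 = (4)(+0.22) / 0.0592 = 14.9.

14.9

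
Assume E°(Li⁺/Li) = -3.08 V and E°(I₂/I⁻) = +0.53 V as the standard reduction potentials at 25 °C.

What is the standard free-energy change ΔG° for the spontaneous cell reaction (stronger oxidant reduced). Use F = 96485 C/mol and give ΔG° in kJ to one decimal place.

I₂/I⁻ (E° = +0.53 V) is the cathode; Li⁺/Li (E° = -3.08 V) is the anode, so E°cell = +3.61 V.
Balancing electrons gives n = 2 (lcm of 2 and 1).
ΔG° = −nFE° = −(2)(96485)(+3.61) = -696,622 J = -696.6 kJ.

-696.6 kJ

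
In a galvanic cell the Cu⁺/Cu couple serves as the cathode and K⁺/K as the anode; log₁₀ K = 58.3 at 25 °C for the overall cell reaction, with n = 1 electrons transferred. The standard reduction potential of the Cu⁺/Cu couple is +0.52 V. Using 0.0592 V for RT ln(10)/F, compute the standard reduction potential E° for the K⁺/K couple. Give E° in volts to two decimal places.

E°cell = (0.0592/n)·log K = (0.0592/1)(58.3) = +3.451 V.
Since Cu⁺/Cu is the cathode and K⁺/K the anode, E°cell = E°(Cu⁺/Cu) − E°(K⁺/K).
So E°(K⁺/K) = E°(Cu⁺/Cu) − E°cell = (+0.52) − (+3.451) = -2.93 V.

-2.93 V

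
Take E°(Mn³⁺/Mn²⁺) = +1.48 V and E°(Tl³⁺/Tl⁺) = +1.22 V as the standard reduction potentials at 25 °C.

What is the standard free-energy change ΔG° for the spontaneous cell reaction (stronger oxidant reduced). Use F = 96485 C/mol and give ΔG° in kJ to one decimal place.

-50.2 kJ

Mn³⁺/Mn²⁺ (E° = +1.48 V) is the cathode; Tl³⁺/Tl⁺ (E° = +1.22 V) is the anode, so E°cell = +0.26 V.
Balancing electrons gives n = 2 (lcm of 1 and 2).
ΔG° = −nFE° = −(2)(96485)(+0.26) = -50,172 J = -50.2 kJ.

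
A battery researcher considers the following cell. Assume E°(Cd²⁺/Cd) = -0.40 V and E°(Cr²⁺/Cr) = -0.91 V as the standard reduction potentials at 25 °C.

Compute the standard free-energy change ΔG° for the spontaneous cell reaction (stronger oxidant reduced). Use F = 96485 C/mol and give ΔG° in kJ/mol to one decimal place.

-98.4 kJ/mol

Cd²⁺/Cd (E° = -0.40 V) is the cathode; Cr²⁺/Cr (E° = -0.91 V) is the anode, so E°cell = +0.51 V.
Balancing electrons gives n = 2 (lcm of 2 and 2).
ΔG° = −nFE° = −(2)(96485)(+0.51) = -98,415 J = -98.4 kJ/mol.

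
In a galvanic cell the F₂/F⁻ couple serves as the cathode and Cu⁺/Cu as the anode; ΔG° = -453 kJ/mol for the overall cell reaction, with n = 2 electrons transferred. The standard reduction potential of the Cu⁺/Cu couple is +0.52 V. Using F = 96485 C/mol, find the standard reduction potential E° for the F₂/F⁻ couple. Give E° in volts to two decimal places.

E°cell = −ΔG°/(nF) = −(-453×10³)/((2)(96485)) = +2.348 V.
Since F₂/F⁻ is the cathode and Cu⁺/Cu the anode, E°cell = E°(F₂/F⁻) − E°(Cu⁺/Cu).
So E°(F₂/F⁻) = E°cell + E°(Cu⁺/Cu) = +2.348 + (+0.52) = +2.87 V.

+2.87 V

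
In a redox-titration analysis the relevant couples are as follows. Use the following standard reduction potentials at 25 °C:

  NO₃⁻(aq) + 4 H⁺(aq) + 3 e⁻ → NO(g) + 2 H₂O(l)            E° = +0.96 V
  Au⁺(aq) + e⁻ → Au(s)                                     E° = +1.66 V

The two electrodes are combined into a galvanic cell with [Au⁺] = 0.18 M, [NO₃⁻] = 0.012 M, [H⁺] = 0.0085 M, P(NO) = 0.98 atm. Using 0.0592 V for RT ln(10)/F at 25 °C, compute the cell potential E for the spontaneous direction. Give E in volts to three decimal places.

Au⁺/Au is the cathode (higher E°), NO₃⁻/NO the anode: E°cell = +1.66 − (+0.96) = +0.70 V, n = 3.
Overall: 3 Au⁺(aq) + NO(g) + 2 H₂O(l) → 3 Au(s) + NO₃⁻(aq) + 4 H⁺(aq)
Q = [NO₃⁻]·[H⁺]^4 / ([Au⁺]^3·P(NO)); log Q = -7.960.
E = E° − (0.0592/n) log Q = +0.70 − (0.0592/3)(-7.960) = +0.857 V.

+0.857 V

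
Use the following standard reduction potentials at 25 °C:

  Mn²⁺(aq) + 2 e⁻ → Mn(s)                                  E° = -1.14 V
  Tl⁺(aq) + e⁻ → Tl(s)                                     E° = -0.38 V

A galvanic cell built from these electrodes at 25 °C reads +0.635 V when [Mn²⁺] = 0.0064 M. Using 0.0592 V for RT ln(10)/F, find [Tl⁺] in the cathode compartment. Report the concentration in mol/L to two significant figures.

0.00062 M

Tl⁺/Tl is the cathode, Mn²⁺/Mn the anode: E°cell = +0.76 V, n = 2.
Overall reaction: 2 Tl⁺(aq) + Mn(s) → 2 Tl(s) + Mn²⁺(aq); Q = [Mn²⁺]^1/[Tl⁺]^2.
From E = E° − (0.0592/n) log Q: log Q = (E° − E)·n/0.0592 = (+0.76 − (+0.635))·2/0.0592 = 4.2230.
So 2·log[Tl⁺] = 1·log(0.0064) − log Q = -2.1938 − (4.2230) = -6.4168; log[Tl⁺] = -6.4168 / 2 = -3.2084; [Tl⁺] = 10^(-3.2084) ≈ 0.00062 M.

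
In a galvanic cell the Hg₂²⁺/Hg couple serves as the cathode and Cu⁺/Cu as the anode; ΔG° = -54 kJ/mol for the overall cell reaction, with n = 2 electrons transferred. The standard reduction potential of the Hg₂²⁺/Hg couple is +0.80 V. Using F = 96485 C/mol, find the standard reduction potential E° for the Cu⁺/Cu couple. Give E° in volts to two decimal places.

+0.52 V

E°cell = −ΔG°/(nF) = −(-54×10³)/((2)(96485)) = +0.280 V.
Since Hg₂²⁺/Hg is the cathode and Cu⁺/Cu the anode, E°cell = E°(Hg₂²⁺/Hg) − E°(Cu⁺/Cu).
So E°(Cu⁺/Cu) = E°(Hg₂²⁺/Hg) − E°cell = (+0.80) − (+0.280) = +0.52 V.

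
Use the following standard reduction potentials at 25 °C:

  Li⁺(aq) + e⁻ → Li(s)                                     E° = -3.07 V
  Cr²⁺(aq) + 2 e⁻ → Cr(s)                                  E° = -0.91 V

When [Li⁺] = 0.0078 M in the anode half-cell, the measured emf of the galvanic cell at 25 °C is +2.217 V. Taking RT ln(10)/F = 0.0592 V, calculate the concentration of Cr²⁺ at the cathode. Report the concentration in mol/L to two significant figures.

Cr²⁺/Cr is the cathode, Li⁺/Li the anode: E°cell = +2.16 V, n = 2.
Overall reaction: Cr²⁺(aq) + 2 Li(s) → Cr(s) + 2 Li⁺(aq); Q = [Li⁺]^2/[Cr²⁺]^1.
From E = E° − (0.0592/n) log Q: log Q = (E° − E)·n/0.0592 = (+2.16 − (+2.217))·2/0.0592 = -1.9257.
So 1·log[Cr²⁺] = 2·log(0.0078) − log Q = -4.2158 − (-1.9257) = -2.2901; [Cr²⁺] = 10^(-2.2901) ≈ 0.0051 M.

0.0051 M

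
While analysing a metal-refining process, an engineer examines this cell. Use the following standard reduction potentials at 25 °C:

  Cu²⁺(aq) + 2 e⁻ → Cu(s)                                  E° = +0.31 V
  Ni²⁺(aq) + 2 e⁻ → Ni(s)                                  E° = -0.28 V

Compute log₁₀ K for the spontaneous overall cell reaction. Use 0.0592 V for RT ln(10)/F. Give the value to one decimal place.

Cathode: Cu²⁺/Cu; anode: Ni²⁺/Ni. E°cell = +0.59 V, n = 2.
log K = nE°cell / 0.0592 = (2)(+0.59) / 0.0592 = 19.9.

19.9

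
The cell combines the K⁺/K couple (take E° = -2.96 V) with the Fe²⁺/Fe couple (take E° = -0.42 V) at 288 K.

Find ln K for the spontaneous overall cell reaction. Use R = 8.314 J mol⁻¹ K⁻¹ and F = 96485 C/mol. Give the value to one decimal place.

Cathode: Fe²⁺/Fe; anode: K⁺/K. E°cell = (-0.42) − (-2.96) = +2.54 V, with n = 2.
ΔG° = −nFE° = −RT ln K, so ln K = nFE°/(RT) = (2)(96485)(+2.54) / ((8.314)(288)) = 204.701.

204.7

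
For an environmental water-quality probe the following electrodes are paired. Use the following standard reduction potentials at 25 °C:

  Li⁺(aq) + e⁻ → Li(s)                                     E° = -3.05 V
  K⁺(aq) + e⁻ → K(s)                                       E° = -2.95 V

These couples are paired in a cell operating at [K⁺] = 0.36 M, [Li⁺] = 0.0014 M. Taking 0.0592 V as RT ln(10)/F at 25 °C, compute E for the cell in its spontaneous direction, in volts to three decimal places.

K⁺/K is the cathode (higher E°), Li⁺/Li the anode: E°cell = -2.95 − (-3.05) = +0.10 V, n = 1.
Overall: K⁺(aq) + Li(s) → K(s) + Li⁺(aq)
Q = [Li⁺] / ([K⁺]); log Q = -2.410.
E = E° − (0.0592/n) log Q = +0.10 − (0.0592/1)(-2.410) = +0.243 V.

+0.243 V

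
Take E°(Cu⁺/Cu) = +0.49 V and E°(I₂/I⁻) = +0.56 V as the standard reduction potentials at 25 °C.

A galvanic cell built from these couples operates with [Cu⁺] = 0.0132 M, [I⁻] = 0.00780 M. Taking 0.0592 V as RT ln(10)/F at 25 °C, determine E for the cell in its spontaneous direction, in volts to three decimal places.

I₂/I⁻ is the cathode (higher E°), Cu⁺/Cu the anode: E°cell = +0.56 − (+0.49) = +0.07 V, n = 2.
Overall: I₂(s) + 2 Cu(s) → 2 I⁻(aq) + 2 Cu⁺(aq)
Q = [I⁻]^2·[Cu⁺]^2; log Q = -7.975.
E = E° − (0.0592/n) log Q = +0.07 − (0.0592/2)(-7.975) = +0.306 V.

+0.306 V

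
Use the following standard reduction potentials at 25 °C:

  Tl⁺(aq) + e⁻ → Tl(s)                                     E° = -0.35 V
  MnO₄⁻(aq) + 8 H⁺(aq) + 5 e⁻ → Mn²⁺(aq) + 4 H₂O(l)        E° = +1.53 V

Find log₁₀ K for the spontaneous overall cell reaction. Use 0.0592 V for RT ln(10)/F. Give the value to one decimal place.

158.8

Cathode: MnO₄⁻/Mn²⁺; anode: Tl⁺/Tl. E°cell = +1.88 V, n = 5.
log K = nE°cell / 0.0592 = (5)(+1.88) / 0.0592 = 158.8.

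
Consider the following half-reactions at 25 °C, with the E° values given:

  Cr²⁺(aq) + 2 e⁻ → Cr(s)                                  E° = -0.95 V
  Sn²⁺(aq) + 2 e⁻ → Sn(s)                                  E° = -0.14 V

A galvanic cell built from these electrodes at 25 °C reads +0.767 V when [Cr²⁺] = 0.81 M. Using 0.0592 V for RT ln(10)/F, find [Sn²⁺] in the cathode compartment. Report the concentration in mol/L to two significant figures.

Sn²⁺/Sn is the cathode, Cr²⁺/Cr the anode: E°cell = +0.81 V, n = 2.
Overall reaction: Sn²⁺(aq) + Cr(s) → Sn(s) + Cr²⁺(aq); Q = [Cr²⁺]^1/[Sn²⁺]^1.
From E = E° − (0.0592/n) log Q: log Q = (E° − E)·n/0.0592 = (+0.81 − (+0.767))·2/0.0592 = 1.4527.
So 1·log[Sn²⁺] = 1·log(0.81) − log Q = -0.0915 − (1.4527) = -1.5442; [Sn²⁺] = 10^(-1.5442) ≈ 0.029 M.

0.029 M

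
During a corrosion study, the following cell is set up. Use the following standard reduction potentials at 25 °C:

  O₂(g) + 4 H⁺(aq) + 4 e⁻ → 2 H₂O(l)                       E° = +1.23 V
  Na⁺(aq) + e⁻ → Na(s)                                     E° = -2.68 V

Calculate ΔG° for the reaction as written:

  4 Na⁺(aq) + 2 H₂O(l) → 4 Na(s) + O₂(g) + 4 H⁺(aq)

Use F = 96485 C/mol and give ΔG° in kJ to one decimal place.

+1509.0 kJ

As written, Na⁺/Na is reduced (cathode) and O₂/H₂O is oxidised (anode), so E°cell = (-2.68) − (+1.23) = -3.91 V.
Balancing electrons gives n = 4.
ΔG° = −nFE° = −(4)(96485)(-3.91) = 1,509,025 J = +1509.0 kJ.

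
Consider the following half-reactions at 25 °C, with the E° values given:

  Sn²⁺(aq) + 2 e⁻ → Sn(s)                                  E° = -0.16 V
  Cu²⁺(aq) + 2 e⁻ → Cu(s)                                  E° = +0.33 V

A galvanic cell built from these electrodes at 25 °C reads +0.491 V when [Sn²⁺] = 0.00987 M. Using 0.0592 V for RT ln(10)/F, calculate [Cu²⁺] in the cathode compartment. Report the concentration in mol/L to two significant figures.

0.011 M

Cu²⁺/Cu is the cathode, Sn²⁺/Sn the anode: E°cell = +0.49 V, n = 2.
Overall reaction: Cu²⁺(aq) + Sn(s) → Cu(s) + Sn²⁺(aq); Q = [Sn²⁺]^1/[Cu²⁺]^1.
From E = E° − (0.0592/n) log Q: log Q = (E° − E)·n/0.0592 = (+0.49 − (+0.491))·2/0.0592 = -0.0338.
So 1·log[Cu²⁺] = 1·log(0.00987) − log Q = -2.0057 − (-0.0338) = -1.9719; [Cu²⁺] = 10^(-1.9719) ≈ 0.011 M.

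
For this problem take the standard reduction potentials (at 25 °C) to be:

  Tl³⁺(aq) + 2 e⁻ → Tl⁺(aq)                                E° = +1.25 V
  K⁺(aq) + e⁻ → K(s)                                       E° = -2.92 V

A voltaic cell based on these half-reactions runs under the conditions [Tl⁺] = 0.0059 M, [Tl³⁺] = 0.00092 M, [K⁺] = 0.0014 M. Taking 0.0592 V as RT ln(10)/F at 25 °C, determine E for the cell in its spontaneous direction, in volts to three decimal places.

+4.315 V

Tl³⁺/Tl⁺ is the cathode (higher E°), K⁺/K the anode: E°cell = +1.25 − (-2.92) = +4.17 V, n = 2.
Overall: Tl³⁺(aq) + 2 K(s) → Tl⁺(aq) + 2 K⁺(aq)
Q = [Tl⁺]·[K⁺]^2 / ([Tl³⁺]); log Q = -4.901.
E = E° − (0.0592/n) log Q = +4.17 − (0.0592/2)(-4.901) = +4.315 V.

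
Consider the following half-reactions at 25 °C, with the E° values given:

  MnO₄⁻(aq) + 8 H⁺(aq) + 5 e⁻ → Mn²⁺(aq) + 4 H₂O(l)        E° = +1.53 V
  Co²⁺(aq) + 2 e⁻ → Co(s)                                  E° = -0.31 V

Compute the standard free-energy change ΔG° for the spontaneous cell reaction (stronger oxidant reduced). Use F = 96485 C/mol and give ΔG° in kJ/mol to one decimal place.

MnO₄⁻/Mn²⁺ (E° = +1.53 V) is the cathode; Co²⁺/Co (E° = -0.31 V) is the anode, so E°cell = +1.84 V.
Balancing electrons gives n = 10 (lcm of 5 and 2).
ΔG° = −nFE° = −(10)(96485)(+1.84) = -1,775,324 J = -1775.3 kJ/mol.

-1775.3 kJ/mol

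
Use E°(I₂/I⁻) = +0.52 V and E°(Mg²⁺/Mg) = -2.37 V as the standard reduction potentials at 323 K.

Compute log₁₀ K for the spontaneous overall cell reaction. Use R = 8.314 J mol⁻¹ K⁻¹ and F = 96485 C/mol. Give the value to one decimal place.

Cathode: I₂/I⁻; anode: Mg²⁺/Mg. E°cell = (+0.52) − (-2.37) = +2.89 V, with n = 2.
ΔG° = −nFE° = −RT ln K, so ln K = nFE°/(RT) = (2)(96485)(+2.89) / ((8.314)(323)) = 207.671.
log₁₀ K = 207.671 / ln 10 = 90.2.

90.2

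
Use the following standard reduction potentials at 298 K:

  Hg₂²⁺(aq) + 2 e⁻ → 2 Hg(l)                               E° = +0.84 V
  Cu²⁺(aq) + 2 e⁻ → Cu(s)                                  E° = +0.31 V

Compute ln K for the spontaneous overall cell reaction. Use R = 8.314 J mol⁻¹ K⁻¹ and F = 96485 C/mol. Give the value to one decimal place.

Cathode: Hg₂²⁺/Hg; anode: Cu²⁺/Cu. E°cell = (+0.84) − (+0.31) = +0.53 V, with n = 2.
ΔG° = −nFE° = −RT ln K, so ln K = nFE°/(RT) = (2)(96485)(+0.53) / ((8.314)(298)) = 41.280.

41.3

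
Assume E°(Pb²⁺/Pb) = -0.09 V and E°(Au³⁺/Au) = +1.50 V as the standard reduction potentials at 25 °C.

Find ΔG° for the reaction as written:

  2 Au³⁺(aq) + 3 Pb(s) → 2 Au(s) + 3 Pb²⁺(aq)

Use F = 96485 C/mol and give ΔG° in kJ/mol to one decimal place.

-920.5 kJ/mol

As written, Au³⁺/Au is reduced (cathode) and Pb²⁺/Pb is oxidised (anode), so E°cell = (+1.50) − (-0.09) = +1.59 V.
Balancing electrons gives n = 6.
ΔG° = −nFE° = −(6)(96485)(+1.59) = -920,467 J = -920.5 kJ/mol.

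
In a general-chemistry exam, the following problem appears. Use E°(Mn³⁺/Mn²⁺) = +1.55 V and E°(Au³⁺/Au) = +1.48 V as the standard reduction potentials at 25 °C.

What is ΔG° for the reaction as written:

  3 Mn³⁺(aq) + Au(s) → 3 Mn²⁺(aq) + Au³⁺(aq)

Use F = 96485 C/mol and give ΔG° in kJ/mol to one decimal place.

-20.3 kJ/mol

As written, Mn³⁺/Mn²⁺ is reduced (cathode) and Au³⁺/Au is oxidised (anode), so E°cell = (+1.55) − (+1.48) = +0.07 V.
Balancing electrons gives n = 3.
ΔG° = −nFE° = −(3)(96485)(+0.07) = -20,262 J = -20.3 kJ/mol.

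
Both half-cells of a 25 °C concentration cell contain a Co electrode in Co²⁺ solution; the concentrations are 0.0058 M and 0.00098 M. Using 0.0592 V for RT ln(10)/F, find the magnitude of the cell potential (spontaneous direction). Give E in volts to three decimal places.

For a concentration cell E°cell = 0. The 0.0058 M side is the cathode (reduction is favoured where [Co²⁺] is higher).
With n = 2, E = −(0.0592/2) log([Co²⁺]ₐₙ/[Co²⁺]꜀ₐₜ) = −(0.0592/2) log(0.00098/0.0058) = −(0.0592/2)(-0.772) = +0.023 V.

+0.023 V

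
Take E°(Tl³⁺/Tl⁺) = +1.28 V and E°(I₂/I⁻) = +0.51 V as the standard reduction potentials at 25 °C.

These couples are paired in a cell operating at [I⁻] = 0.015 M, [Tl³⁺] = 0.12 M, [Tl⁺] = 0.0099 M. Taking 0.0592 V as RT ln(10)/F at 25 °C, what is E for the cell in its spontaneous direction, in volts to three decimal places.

+0.694 V

Tl³⁺/Tl⁺ is the cathode (higher E°), I₂/I⁻ the anode: E°cell = +1.28 − (+0.51) = +0.77 V, n = 2.
Overall: Tl³⁺(aq) + 2 I⁻(aq) → Tl⁺(aq) + I₂(s)
Q = [Tl⁺] / ([Tl³⁺]·[I⁻]^2); log Q = 2.564.
E = E° − (0.0592/n) log Q = +0.77 − (0.0592/2)(2.564) = +0.694 V.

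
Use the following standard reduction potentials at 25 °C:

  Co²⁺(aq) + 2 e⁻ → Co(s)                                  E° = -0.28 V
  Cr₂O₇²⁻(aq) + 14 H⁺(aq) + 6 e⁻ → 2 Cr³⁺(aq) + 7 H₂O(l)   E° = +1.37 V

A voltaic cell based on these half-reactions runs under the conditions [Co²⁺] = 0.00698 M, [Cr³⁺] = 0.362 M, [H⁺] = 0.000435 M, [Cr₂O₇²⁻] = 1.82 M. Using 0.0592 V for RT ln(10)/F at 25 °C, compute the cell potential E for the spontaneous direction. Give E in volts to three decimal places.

+1.261 V

Cr₂O₇²⁻/Cr³⁺ is the cathode (higher E°), Co²⁺/Co the anode: E°cell = +1.37 − (-0.28) = +1.65 V, n = 6.
Overall: Cr₂O₇²⁻(aq) + 14 H⁺(aq) + 3 Co(s) → 2 Cr³⁺(aq) + 7 H₂O(l) + 3 Co²⁺(aq)
Q = [Cr³⁺]^2·[Co²⁺]^3 / ([Cr₂O₇²⁻]·[H⁺]^14); log Q = 39.450.
E = E° − (0.0592/n) log Q = +1.65 − (0.0592/6)(39.450) = +1.261 V.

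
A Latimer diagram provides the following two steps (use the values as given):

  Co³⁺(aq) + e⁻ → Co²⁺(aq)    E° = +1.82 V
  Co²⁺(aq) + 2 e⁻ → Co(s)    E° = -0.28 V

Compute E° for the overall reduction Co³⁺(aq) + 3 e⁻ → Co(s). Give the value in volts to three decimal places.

+0.420 V

Adding the free-energy changes (−nFE°) of the two steps gives −n₃FE°₃ = −n₁FE°₁ − n₂FE°₂.
E°₃ = (1×+1.82 + 2×-0.28) / 3 = (+1.260) / 3 = +0.420 V.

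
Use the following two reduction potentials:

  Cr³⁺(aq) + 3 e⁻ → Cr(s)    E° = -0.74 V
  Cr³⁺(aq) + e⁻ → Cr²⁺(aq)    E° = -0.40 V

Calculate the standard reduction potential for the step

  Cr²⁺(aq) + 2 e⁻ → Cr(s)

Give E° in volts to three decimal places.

-0.910 V

Sequential free energies add, so n₃E°₃ = n₁E°₁ + n₂E°₂.
With n₃ = 3, and the known step contributing 1×(-0.40) V, the unknown satisfies 2·E° = 3×(-0.74) − 1×(-0.40) = -1.820.
E° = -1.820 / 2 = -0.910 V.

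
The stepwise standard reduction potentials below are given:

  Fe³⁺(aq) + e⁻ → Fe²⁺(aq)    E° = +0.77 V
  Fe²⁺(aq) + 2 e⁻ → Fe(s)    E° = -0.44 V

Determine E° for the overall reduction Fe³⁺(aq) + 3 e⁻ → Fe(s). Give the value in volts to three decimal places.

-0.037 V

Standard free energies of sequential steps add: ΔG°₃ = ΔG°₁ + ΔG°₂, so n₃E°₃ = n₁E°₁ + n₂E°₂.
E°₃ = (1×+0.77 + 2×-0.44) / 3 = (-0.110) / 3 = -0.037 V.
E° values themselves are not directly additive — weighting by electron count is essential.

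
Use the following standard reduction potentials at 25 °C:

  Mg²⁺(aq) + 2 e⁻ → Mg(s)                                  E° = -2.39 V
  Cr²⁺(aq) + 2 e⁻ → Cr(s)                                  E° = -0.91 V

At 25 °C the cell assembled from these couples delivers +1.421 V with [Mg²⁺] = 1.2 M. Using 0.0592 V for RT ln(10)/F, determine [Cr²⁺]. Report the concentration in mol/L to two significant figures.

0.012 M

Cr²⁺/Cr is the cathode, Mg²⁺/Mg the anode: E°cell = +1.48 V, n = 2.
Overall reaction: Cr²⁺(aq) + Mg(s) → Cr(s) + Mg²⁺(aq); Q = [Mg²⁺]^1/[Cr²⁺]^1.
From E = E° − (0.0592/n) log Q: log Q = (E° − E)·n/0.0592 = (+1.48 − (+1.421))·2/0.0592 = 1.9932.
So 1·log[Cr²⁺] = 1·log(1.2) − log Q = 0.0792 − (1.9932) = -1.9140; [Cr²⁺] = 10^(-1.9140) ≈ 0.012 M.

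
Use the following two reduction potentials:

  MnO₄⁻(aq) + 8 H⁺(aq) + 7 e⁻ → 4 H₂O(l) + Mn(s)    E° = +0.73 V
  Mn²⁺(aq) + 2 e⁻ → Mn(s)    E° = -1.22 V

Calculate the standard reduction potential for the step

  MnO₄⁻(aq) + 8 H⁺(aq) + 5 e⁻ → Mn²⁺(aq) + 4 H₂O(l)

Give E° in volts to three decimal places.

Sequential free energies add, so n₃E°₃ = n₁E°₁ + n₂E°₂.
With n₃ = 7, and the known step contributing 2×(-1.22) V, the unknown satisfies 5·E° = 7×(+0.73) − 2×(-1.22) = +7.550.
E° = +7.550 / 5 = +1.510 V.

+1.510 V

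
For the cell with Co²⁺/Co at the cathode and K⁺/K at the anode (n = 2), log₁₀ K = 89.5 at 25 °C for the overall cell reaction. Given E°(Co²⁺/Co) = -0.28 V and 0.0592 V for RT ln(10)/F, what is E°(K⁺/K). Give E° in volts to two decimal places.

-2.93 V

E°cell = (0.0592/n)·log K = (0.0592/2)(89.5) = +2.649 V.
Since Co²⁺/Co is the cathode and K⁺/K the anode, E°cell = E°(Co²⁺/Co) − E°(K⁺/K).
So E°(K⁺/K) = E°(Co²⁺/Co) − E°cell = (-0.28) − (+2.649) = -2.93 V.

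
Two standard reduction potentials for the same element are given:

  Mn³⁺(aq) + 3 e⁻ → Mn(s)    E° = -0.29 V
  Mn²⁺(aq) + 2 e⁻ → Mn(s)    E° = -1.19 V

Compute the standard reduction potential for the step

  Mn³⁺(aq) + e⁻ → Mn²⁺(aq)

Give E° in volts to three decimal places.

Sequential free energies add, so n₃E°₃ = n₁E°₁ + n₂E°₂.
With n₃ = 3, and the known step contributing 2×(-1.19) V, the unknown satisfies 1·E° = 3×(-0.29) − 2×(-1.19) = +1.510.
E° = +1.510 / 1 = +1.510 V.

+1.510 V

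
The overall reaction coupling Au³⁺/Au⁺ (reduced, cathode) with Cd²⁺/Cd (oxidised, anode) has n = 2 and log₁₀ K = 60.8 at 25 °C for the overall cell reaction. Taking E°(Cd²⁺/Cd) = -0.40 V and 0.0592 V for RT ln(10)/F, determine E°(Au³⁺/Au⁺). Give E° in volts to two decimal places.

+1.40 V

E°cell = (0.0592/n)·log K = (0.0592/2)(60.8) = +1.800 V.
Since Au³⁺/Au⁺ is the cathode and Cd²⁺/Cd the anode, E°cell = E°(Au³⁺/Au⁺) − E°(Cd²⁺/Cd).
So E°(Au³⁺/Au⁺) = E°cell + E°(Cd²⁺/Cd) = +1.800 + (-0.40) = +1.40 V.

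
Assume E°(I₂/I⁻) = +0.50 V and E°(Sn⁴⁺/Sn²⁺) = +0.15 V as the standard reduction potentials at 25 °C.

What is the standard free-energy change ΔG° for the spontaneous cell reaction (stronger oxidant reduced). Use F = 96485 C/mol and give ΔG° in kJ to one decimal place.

I₂/I⁻ (E° = +0.50 V) is the cathode; Sn⁴⁺/Sn²⁺ (E° = +0.15 V) is the anode, so E°cell = +0.35 V.
Balancing electrons gives n = 2 (lcm of 2 and 2).
ΔG° = −nFE° = −(2)(96485)(+0.35) = -67,540 J = -67.5 kJ.

-67.5 kJ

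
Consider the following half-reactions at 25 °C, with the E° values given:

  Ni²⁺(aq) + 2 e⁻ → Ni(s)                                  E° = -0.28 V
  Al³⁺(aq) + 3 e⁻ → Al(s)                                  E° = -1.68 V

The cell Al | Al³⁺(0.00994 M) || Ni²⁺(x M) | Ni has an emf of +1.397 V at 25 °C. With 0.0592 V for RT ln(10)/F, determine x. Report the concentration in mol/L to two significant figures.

0.037 M

Ni²⁺/Ni is the cathode, Al³⁺/Al the anode: E°cell = +1.40 V, n = 6.
Overall reaction: 3 Ni²⁺(aq) + 2 Al(s) → 3 Ni(s) + 2 Al³⁺(aq); Q = [Al³⁺]^2/[Ni²⁺]^3.
From E = E° − (0.0592/n) log Q: log Q = (E° − E)·n/0.0592 = (+1.40 − (+1.397))·6/0.0592 = 0.3041.
So 3·log[Ni²⁺] = 2·log(0.00994) − log Q = -4.0052 − (0.3041) = -4.3093; log[Ni²⁺] = -4.3093 / 3 = -1.4364; [Ni²⁺] = 10^(-1.4364) ≈ 0.037 M.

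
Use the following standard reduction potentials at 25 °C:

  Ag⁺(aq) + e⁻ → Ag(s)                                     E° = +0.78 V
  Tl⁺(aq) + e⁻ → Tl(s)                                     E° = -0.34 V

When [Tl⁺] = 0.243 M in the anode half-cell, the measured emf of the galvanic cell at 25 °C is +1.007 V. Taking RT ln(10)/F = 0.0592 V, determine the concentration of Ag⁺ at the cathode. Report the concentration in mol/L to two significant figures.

0.0030 M

Ag⁺/Ag is the cathode, Tl⁺/Tl the anode: E°cell = +1.12 V, n = 1.
Overall reaction: Ag⁺(aq) + Tl(s) → Ag(s) + Tl⁺(aq); Q = [Tl⁺]^1/[Ag⁺]^1.
From E = E° − (0.0592/n) log Q: log Q = (E° − E)·n/0.0592 = (+1.12 − (+1.007))·1/0.0592 = 1.9088.
So 1·log[Ag⁺] = 1·log(0.243) − log Q = -0.6144 − (1.9088) = -2.5232; [Ag⁺] = 10^(-2.5232) ≈ 0.0030 M.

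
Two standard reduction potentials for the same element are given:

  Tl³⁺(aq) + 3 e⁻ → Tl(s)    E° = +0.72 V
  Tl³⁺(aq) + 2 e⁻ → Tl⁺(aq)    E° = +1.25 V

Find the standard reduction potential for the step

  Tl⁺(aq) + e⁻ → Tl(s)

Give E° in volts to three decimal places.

Sequential free energies add, so n₃E°₃ = n₁E°₁ + n₂E°₂.
With n₃ = 3, and the known step contributing 2×(+1.25) V, the unknown satisfies 1·E° = 3×(+0.72) − 2×(+1.25) = -0.340.
E° = -0.340 / 1 = -0.340 V.

-0.340 V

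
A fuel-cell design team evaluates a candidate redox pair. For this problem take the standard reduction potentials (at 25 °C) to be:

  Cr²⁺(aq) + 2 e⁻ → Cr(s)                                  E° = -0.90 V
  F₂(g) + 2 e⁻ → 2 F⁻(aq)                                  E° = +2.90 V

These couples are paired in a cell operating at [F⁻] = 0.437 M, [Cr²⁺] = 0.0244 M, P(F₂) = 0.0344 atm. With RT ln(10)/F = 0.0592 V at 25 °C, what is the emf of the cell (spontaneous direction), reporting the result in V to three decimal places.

+3.826 V

F₂/F⁻ is the cathode (higher E°), Cr²⁺/Cr the anode: E°cell = +2.90 − (-0.90) = +3.80 V, n = 2.
Overall: F₂(g) + Cr(s) → 2 F⁻(aq) + Cr²⁺(aq)
Q = [F⁻]^2·[Cr²⁺] / (P(F₂)); log Q = -0.868.
E = E° − (0.0592/n) log Q = +3.80 − (0.0592/2)(-0.868) = +3.826 V.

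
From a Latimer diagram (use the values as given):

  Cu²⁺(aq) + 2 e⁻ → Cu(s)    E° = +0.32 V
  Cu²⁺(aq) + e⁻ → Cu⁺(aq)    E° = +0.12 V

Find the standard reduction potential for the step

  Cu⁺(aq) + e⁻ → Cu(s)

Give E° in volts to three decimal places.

Sequential free energies add, so n₃E°₃ = n₁E°₁ + n₂E°₂.
With n₃ = 2, and the known step contributing 1×(+0.12) V, the unknown satisfies 1·E° = 2×(+0.32) − 1×(+0.12) = +0.520.
E° = +0.520 / 1 = +0.520 V.

+0.520 V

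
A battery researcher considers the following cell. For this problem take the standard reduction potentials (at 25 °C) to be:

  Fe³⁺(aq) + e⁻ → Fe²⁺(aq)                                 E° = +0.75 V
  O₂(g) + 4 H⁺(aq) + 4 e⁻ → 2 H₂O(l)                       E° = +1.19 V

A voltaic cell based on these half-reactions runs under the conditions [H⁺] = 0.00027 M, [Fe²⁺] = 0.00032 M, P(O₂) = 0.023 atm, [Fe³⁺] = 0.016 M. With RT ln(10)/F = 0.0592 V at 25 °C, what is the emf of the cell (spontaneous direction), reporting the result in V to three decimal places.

+0.104 V

O₂/H₂O is the cathode (higher E°), Fe³⁺/Fe²⁺ the anode: E°cell = +1.19 − (+0.75) = +0.44 V, n = 4.
Overall: O₂(g) + 4 H⁺(aq) + 4 Fe²⁺(aq) → 2 H₂O(l) + 4 Fe³⁺(aq)
Q = [Fe³⁺]^4 / (P(O₂)·[H⁺]^4·[Fe²⁺]^4); log Q = 22.709.
E = E° − (0.0592/n) log Q = +0.44 − (0.0592/4)(22.709) = +0.104 V.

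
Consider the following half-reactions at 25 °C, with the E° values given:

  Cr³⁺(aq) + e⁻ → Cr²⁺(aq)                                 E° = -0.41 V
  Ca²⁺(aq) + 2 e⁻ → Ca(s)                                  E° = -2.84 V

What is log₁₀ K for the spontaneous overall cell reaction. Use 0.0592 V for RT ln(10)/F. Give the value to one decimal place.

Cathode: Cr³⁺/Cr²⁺; anode: Ca²⁺/Ca. E°cell = +2.43 V, n = 2.
log K = nE°cell / 0.0592 = (2)(+2.43) / 0.0592 = 82.1.

82.1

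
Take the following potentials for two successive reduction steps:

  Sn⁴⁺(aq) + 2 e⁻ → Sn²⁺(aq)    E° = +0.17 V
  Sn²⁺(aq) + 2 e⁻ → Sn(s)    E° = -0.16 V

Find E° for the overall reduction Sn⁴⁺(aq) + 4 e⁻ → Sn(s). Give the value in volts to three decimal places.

Since ΔG° = −nFE° is additive over sequential reductions, n₃E°₃ = n₁E°₁ + n₂E°₂.
E°₃ = (2×+0.17 + 2×-0.16) / 4 = (+0.020) / 4 = +0.005 V.

+0.005 V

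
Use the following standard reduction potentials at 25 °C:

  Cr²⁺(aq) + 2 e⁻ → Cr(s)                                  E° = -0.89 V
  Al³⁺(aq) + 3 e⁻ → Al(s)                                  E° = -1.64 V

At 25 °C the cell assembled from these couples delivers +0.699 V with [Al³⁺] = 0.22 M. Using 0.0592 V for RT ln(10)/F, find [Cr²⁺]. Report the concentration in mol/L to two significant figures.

0.0069 M

Cr²⁺/Cr is the cathode, Al³⁺/Al the anode: E°cell = +0.75 V, n = 6.
Overall reaction: 3 Cr²⁺(aq) + 2 Al(s) → 3 Cr(s) + 2 Al³⁺(aq); Q = [Al³⁺]^2/[Cr²⁺]^3.
From E = E° − (0.0592/n) log Q: log Q = (E° − E)·n/0.0592 = (+0.75 − (+0.699))·6/0.0592 = 5.1689.
So 3·log[Cr²⁺] = 2·log(0.22) − log Q = -1.3152 − (5.1689) = -6.4841; log[Cr²⁺] = -6.4841 / 3 = -2.1614; [Cr²⁺] = 10^(-2.1614) ≈ 0.0069 M.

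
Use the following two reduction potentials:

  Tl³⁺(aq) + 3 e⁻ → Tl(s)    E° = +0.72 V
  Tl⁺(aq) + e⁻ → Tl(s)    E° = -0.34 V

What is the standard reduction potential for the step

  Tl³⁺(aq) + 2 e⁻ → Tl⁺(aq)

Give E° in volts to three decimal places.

+1.250 V

Sequential free energies add, so n₃E°₃ = n₁E°₁ + n₂E°₂.
With n₃ = 3, and the known step contributing 1×(-0.34) V, the unknown satisfies 2·E° = 3×(+0.72) − 1×(-0.34) = +2.500.
E° = +2.500 / 2 = +1.250 V.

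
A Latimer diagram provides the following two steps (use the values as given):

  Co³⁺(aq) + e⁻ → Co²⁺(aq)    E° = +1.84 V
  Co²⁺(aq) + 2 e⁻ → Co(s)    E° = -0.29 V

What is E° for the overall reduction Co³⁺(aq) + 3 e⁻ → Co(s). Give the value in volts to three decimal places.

Since ΔG° = −nFE° is additive over sequential reductions, n₃E°₃ = n₁E°₁ + n₂E°₂.
E°₃ = (1×+1.84 + 2×-0.29) / 3 = (+1.260) / 3 = +0.420 V.

+0.420 V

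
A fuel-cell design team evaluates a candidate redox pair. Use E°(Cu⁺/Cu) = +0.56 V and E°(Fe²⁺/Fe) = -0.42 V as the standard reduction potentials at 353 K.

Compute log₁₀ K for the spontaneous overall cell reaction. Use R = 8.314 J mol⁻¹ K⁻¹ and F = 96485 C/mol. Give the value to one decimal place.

28.0

Cathode: Cu⁺/Cu; anode: Fe²⁺/Fe. E°cell = (+0.56) − (-0.42) = +0.98 V, with n = 2.
ΔG° = −nFE° = −RT ln K, so ln K = nFE°/(RT) = (2)(96485)(+0.98) / ((8.314)(353)) = 64.436.
log₁₀ K = 64.436 / ln 10 = 28.0.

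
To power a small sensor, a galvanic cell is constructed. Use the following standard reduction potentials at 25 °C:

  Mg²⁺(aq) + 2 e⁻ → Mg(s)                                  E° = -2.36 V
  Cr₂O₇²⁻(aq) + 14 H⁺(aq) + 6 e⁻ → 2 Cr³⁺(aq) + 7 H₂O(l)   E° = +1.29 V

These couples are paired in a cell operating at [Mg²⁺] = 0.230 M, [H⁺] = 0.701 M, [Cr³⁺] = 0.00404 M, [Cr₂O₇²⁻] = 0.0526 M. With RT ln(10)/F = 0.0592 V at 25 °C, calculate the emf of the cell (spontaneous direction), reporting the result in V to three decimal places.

Cr₂O₇²⁻/Cr³⁺ is the cathode (higher E°), Mg²⁺/Mg the anode: E°cell = +1.29 − (-2.36) = +3.65 V, n = 6.
Overall: Cr₂O₇²⁻(aq) + 14 H⁺(aq) + 3 Mg(s) → 2 Cr³⁺(aq) + 7 H₂O(l) + 3 Mg²⁺(aq)
Q = [Cr³⁺]^2·[Mg²⁺]^3 / ([Cr₂O₇²⁻]·[H⁺]^14); log Q = -3.263.
E = E° − (0.0592/n) log Q = +3.65 − (0.0592/6)(-3.263) = +3.682 V.

+3.682 V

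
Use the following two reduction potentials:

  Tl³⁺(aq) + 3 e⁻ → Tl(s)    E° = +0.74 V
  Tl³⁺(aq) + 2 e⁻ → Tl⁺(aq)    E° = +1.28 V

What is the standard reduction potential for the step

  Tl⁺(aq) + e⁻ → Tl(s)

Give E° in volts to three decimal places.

-0.340 V

Sequential free energies add, so n₃E°₃ = n₁E°₁ + n₂E°₂.
With n₃ = 3, and the known step contributing 2×(+1.28) V, the unknown satisfies 1·E° = 3×(+0.74) − 2×(+1.28) = -0.340.
E° = -0.340 / 1 = -0.340 V.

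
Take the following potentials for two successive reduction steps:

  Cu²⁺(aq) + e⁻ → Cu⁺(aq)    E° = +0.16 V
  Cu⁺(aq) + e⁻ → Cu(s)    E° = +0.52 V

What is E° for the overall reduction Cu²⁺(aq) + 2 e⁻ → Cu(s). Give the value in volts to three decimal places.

Standard free energies of sequential steps add: ΔG°₃ = ΔG°₁ + ΔG°₂, so n₃E°₃ = n₁E°₁ + n₂E°₂.
E°₃ = (1×+0.16 + 1×+0.52) / 2 = (+0.680) / 2 = +0.340 V.

+0.340 V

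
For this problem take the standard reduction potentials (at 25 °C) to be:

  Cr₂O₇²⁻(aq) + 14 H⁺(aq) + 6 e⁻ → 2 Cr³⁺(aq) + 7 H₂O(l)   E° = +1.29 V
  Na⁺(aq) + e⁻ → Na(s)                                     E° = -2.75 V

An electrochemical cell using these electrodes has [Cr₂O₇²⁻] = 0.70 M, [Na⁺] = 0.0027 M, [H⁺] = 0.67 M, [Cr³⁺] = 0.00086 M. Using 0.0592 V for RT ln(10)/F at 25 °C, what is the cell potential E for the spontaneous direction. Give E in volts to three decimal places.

+4.227 V

Cr₂O₇²⁻/Cr³⁺ is the cathode (higher E°), Na⁺/Na the anode: E°cell = +1.29 − (-2.75) = +4.04 V, n = 6.
Overall: Cr₂O₇²⁻(aq) + 14 H⁺(aq) + 6 Na(s) → 2 Cr³⁺(aq) + 7 H₂O(l) + 6 Na⁺(aq)
Q = [Cr³⁺]^2·[Na⁺]^6 / ([Cr₂O₇²⁻]·[H⁺]^14); log Q = -18.953.
E = E° − (0.0592/n) log Q = +4.04 − (0.0592/6)(-18.953) = +4.227 V.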